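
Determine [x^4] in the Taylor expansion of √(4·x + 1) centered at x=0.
Expand to order 4: √(4·x + 1) = -10·x^4 + 4·x^3 - 2·x^2 + 2·x + 1 + O(x^5).
The coefficient of x^4 is -10.

Final answer: -10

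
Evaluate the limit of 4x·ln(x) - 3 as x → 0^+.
The product is a 0·∞ indeterminate form at x → 0⁺.
Rewrite the product as 4·ln(x) / x^(-1) and apply L'Hôpital, or use the standard hierarchy x^(-1) ≫ |ln x| as x → 0⁺.
The indeterminate product → 0, so the limit = -3.

Final answer: -3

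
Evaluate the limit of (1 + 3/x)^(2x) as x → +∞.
As x → +∞: write (1 + 3/x)^(2x) = ((1 + 3/x)^x)^2 → (e^3)^2 = e^6.
Limit = e^(6).

Final answer: e^(6)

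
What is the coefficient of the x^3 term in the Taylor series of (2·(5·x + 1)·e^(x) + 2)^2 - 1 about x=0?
Expand to order 3: (2·(5·x + 1)·e^(x) + 2)^2 - 1 = 920·x^3/3 + 232·x^2 + 96·x + 15 + O(x^4).
The coefficient of x^3 is 920/3.

Final answer: 920/3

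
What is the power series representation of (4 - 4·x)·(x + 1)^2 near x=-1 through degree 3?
8·(x + 1)^2 - 4·(x + 1)^3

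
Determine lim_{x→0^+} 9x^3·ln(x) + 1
The product is a 0·∞ indeterminate form at x → 0⁺.
Rewrite the product as 9·ln(x) / x^(-3) and apply L'Hôpital, or use the standard hierarchy x^(-3) ≫ |ln x| as x → 0⁺.
The indeterminate product → 0, so the limit = 1.

Final answer: 1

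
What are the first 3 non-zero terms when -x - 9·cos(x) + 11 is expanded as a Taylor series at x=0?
9·x^2/2 - x + 2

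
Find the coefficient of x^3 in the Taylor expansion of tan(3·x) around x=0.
Expand to order 3: tan(3·x) = 9·x^3 + 3·x + O(x^4).
The coefficient of x^3 is 9.

Final answer: 9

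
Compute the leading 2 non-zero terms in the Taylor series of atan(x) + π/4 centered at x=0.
x + π/4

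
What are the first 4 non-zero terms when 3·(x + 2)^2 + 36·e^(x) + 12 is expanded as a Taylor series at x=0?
6·x^3 + 21·x^2 + 48·x + 60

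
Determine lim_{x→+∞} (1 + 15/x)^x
As x → +∞: this is the defining limit (1 + 15/x)^x → e^15.
Limit = e^(15).

Final answer: e^(15)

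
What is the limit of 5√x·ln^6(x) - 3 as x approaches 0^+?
The product is a 0·∞ indeterminate form at x → 0⁺.
Rewrite the product as 5·ln^6(x) / x^(-1/2) and apply L'Hôpital, or use the standard hierarchy x^(-1/2) ≫ |ln x|^6 as x → 0⁺.
The indeterminate product → 0, so the limit = -3.

Final answer: -3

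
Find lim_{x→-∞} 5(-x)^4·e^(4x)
This is a 0·∞ indeterminate form at x → -∞.
Rewrite the product as 5(-x)^4 / e^(-4x) (an ∞/∞ form) and apply L'Hôpital, or use the standard hierarchy e^(4|x|) ≫ |(-x)^4| as x → -∞.
The indeterminate product → 0, so the limit = 0.

Final answer: 0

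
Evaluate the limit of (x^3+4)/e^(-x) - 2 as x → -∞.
The quotient is an ∞/∞ indeterminate form as x → -∞.
Compare growth rates of the dominant terms (exponentials ≫ polynomials ≫ logarithms), or apply L'Hôpital's rule; the quotient → 0.
Adding the constant: 0 - 2 = -2. Limit = -2.

Final answer: -2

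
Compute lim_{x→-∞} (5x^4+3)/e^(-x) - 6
The quotient is an ∞/∞ indeterminate form as x → -∞.
Compare growth rates of the dominant terms (exponentials ≫ polynomials ≫ logarithms), or apply L'Hôpital's rule; the quotient → 0.
Adding the constant: 0 - 6 = -6. Limit = -6.

Final answer: -6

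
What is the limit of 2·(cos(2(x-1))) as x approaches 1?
Direct substitution at x = 1 gives 2.

Final answer: 2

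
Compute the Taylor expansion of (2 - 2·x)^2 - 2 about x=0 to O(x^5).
4·x^2 - 8·x + 2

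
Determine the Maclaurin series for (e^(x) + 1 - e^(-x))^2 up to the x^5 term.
x^5/30 + 4·x^4/3 + 2·x^3/3 + 4·x^2 + 4·x + 1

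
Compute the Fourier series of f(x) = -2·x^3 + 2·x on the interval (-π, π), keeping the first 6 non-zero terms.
(28 - 4·π^2)·sin(x) + (-5 + 2·π^2)·sin(2·x) + (20/9 - 4·π^2/3)·sin(3·x) + (-11/8 + π^2)·sin(4·x) + (124/125 - 4·π^2/5)·sin(5·x) + (-7/9 + 2·π^2/3)·sin(6·x)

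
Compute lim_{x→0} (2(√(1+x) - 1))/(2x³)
Both numerator and denominator → 0 as x → 0; this is a 0/0 indeterminate form.
Expand each to leading order near x = 0: numerator ~ x, denominator ~ 2·x^3.
The limit of the ratio is ∞.

Final answer: ∞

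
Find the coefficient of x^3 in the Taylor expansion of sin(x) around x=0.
Expand to order 3: sin(x) = -x^3/6 + x + O(x^4).
The coefficient of x^3 is -1/6.

Final answer: -1/6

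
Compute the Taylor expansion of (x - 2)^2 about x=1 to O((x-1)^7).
1 - 2·(x - 1) + (x - 1)^2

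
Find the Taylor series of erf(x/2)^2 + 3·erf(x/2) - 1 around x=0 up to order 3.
-x^3/(4·√(π)) + x^2/π + 3·x/√(π) - 1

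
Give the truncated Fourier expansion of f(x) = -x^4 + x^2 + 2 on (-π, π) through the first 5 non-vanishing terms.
(-52 + 8·π^2)·cos(x) + (4 - 2·π^2)·cos(2·x) + (-28/27 + 8·π^2/9)·cos(3·x) + (7/16 - π^2/2)·cos(4·x) - π^4/5 + 2 + π^2/3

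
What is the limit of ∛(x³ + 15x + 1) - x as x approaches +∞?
This is an ∞ − ∞ indeterminate form.
Multiply by (A² + AB + B²)/(A² + AB + B²) where A = ∛(x³+15x + 1), B = x to use A³ − B³ = (A−B)(A²+AB+B²); the x³ terms cancel, leaving (15x + 1)/(A²+AB+B²) with denominator ~ 3x², so the limit is 0.
Limit = 0.

Final answer: 0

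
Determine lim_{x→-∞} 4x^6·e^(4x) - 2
The product is a 0·∞ indeterminate form at x → -∞.
Rewrite the product as 4x^6 / e^(-4x) (an ∞/∞ form) and apply L'Hôpital, or use the standard hierarchy e^(4|x|) ≫ |x^6| as x → -∞.
The indeterminate product → 0, so the limit = -2.

Final answer: -2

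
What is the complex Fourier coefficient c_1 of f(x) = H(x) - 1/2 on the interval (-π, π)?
Compute the real Fourier coefficients first: a_1 = 0, b_1 = 2/π.
Then c_1 = (a_1 − i·b_1)/2 = -i/π.

Final answer: -i/π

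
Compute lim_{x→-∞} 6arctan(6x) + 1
Evaluate the dominant behaviour as x → -∞; each term tends to a finite value or vanishes.
Limit = 1 - 3·π.

Final answer: 1 - 3·π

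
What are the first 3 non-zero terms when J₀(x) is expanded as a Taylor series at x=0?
x^4/64 - x^2/4 + 1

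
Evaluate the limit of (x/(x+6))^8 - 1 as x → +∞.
As x → +∞: x/(x+6) = 1/(1 + 6/x) → 1, and the 8th power of a limit-1 base also → 1; with the additive constant, 1 - 1 = 0.
Limit = 0.

Final answer: 0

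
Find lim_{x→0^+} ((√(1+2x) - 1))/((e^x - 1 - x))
Both numerator and denominator → 0 as x → 0^+; this is a 0/0 indeterminate form.
Expand each to leading order near x = 0: numerator ~ x, denominator ~ x^2/2.
The limit of the ratio is ∞.

Final answer: ∞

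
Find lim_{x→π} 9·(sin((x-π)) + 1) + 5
Direct substitution at x = π gives 14.

Final answer: 14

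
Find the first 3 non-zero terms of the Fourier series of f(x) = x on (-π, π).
2·sin(x) - sin(2·x) + 2·sin(3·x)/3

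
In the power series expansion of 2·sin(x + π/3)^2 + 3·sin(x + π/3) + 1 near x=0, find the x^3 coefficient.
Expand to order 3: 2·sin(x + π/3)^2 + 3·sin(x + π/3) + 1 = x^3·(-2·√(3)/3 - 1/4) + x^2·(-3·√(3)/4 - 1) + x·(3/2 + √(3)) + 5/2 + 3·√(3)/2 + O(x^4).
The coefficient of x^3 is -2·√(3)/3 - 1/4.

Final answer: -2·√(3)/3 - 1/4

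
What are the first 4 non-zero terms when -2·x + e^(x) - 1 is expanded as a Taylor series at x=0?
x^4/24 + x^3/6 + x^2/2 - x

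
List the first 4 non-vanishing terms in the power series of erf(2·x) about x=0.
-128·x^7/(21·√(π)) + 32·x^5/(5·√(π)) - 16·x^3/(3·√(π)) + 4·x/√(π)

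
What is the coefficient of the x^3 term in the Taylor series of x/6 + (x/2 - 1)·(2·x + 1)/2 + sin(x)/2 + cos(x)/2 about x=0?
Expand to order 3: x/6 + (x/2 - 1)·(2·x + 1)/2 + sin(x)/2 + cos(x)/2 = -x^3/12 + x^2/4 - x/12 + O(x^4).
The coefficient of x^3 is -1/12.

Final answer: -1/12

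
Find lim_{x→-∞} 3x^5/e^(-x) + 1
The quotient is an ∞/∞ indeterminate form as x → -∞.
Compare growth rates of the dominant terms (exponentials ≫ polynomials ≫ logarithms), or apply L'Hôpital's rule; the quotient → 0.
Adding the constant: 0 + 1 = 1. Limit = 1.

Final answer: 1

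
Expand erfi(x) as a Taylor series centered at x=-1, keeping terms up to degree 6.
-erfi(1) + 2·e·(x + 1)/√(π) - 2·e·(x + 1)^2/√(π) + 2·e·(x + 1)^3/√(π) - 5·e·(x + 1)^4/(3·√(π)) + 19·e·(x + 1)^5/(15·√(π)) - 13·e·(x + 1)^6/(15·√(π))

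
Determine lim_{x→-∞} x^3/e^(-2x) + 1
The quotient is an ∞/∞ indeterminate form as x → -∞.
Compare growth rates of the dominant terms (exponentials ≫ polynomials ≫ logarithms), or apply L'Hôpital's rule; the quotient → 0.
Adding the constant: 0 + 1 = 1. Limit = 1.

Final answer: 1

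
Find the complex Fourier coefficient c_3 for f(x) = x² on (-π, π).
Compute the real Fourier coefficients first: a_3 = -4/9, b_3 = 0.
Then c_3 = (a_3 − i·b_3)/2 = -2/9.

Final answer: -2/9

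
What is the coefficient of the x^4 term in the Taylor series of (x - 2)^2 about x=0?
Expand to order 4: (x - 2)^2 = x^2 - 4·x + 4 + O(x^5).
The coefficient of x^4 is 0.

Final answer: 0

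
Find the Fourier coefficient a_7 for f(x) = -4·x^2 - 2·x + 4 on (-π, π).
a_7 = (1/π) ∫_{-π}^{π} f(x)·cos(7x) dx.
Evaluate the integral (use parity and integration by parts as needed): a_7 = 16/49.

Final answer: 16/49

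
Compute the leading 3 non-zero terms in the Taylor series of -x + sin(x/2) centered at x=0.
x^5/3840 - x^3/48 - x/2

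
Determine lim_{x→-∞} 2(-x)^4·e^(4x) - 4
The product is a 0·∞ indeterminate form at x → -∞.
Rewrite the product as 2(-x)^4 / e^(-4x) (an ∞/∞ form) and apply L'Hôpital, or use the standard hierarchy e^(4|x|) ≫ |(-x)^4| as x → -∞.
The indeterminate product → 0, so the limit = -4.

Final answer: -4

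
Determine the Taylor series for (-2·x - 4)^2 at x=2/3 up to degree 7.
256/9 + 64·(x - 2/3)/3 + 4·(x - 2/3)^2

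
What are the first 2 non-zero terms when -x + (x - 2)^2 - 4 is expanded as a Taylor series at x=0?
x^2 - 5·x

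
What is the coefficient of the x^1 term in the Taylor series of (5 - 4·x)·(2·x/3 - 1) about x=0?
Expand to order 1: (5 - 4·x)·(2·x/3 - 1) = 22·x/3 - 5 + O(x^2).
The coefficient of x^1 is 22/3.

Final answer: 22/3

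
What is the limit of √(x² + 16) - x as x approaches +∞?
This is an ∞ − ∞ indeterminate form.
Multiply and divide by the conjugate √(x²+16) + x; the x² terms cancel, leaving 16/(√(x²+16)+x) → 0.
Limit = 0.

Final answer: 0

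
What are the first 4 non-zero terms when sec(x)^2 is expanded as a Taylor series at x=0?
17·x^6/45 + 2·x^4/3 + x^2 + 1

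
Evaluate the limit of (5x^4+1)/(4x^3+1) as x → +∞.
This is an ∞/∞ indeterminate form as x → +∞.
Divide numerator and denominator by x^4 and let the lower-order terms vanish; the numerator's degree 4 exceeds the denominator's degree 3, so the quotient diverges.
Limit = ∞.

Final answer: ∞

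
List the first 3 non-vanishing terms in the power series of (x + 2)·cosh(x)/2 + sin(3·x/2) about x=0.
x^2/2 + 2·x + 1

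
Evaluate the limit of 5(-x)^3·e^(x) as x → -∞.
This is a 0·∞ indeterminate form at x → -∞.
Rewrite the product as 5(-x)^3 / e^(-x) (an ∞/∞ form) and apply L'Hôpital, or use the standard hierarchy e^(|x|) ≫ |(-x)^3| as x → -∞.
The indeterminate product → 0, so the limit = 0.

Final answer: 0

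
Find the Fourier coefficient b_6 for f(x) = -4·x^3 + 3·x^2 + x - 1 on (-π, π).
b_6 = (1/π) ∫_{-π}^{π} f(x)·sin(6x) dx.
Evaluate the integral (use parity and integration by parts as needed): b_6 = -5/9 + 4·π^2/3.

Final answer: -5/9 + 4·π^2/3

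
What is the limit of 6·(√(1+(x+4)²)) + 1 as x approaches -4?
Direct substitution at x = -4 gives 7.

Final answer: 7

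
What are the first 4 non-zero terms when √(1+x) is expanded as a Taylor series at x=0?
x^3/16 - x^2/8 + x/2 + 1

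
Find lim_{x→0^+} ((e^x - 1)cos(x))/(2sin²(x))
Both numerator and denominator → 0 as x → 0^+; this is a 0/0 indeterminate form.
Expand each to leading order near x = 0: numerator ~ x, denominator ~ 2·x^2.
The limit of the ratio is ∞.

Final answer: ∞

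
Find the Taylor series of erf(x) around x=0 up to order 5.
x^5/(5·√(π)) - 2·x^3/(3·√(π)) + 2·x/√(π)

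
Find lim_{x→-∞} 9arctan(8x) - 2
Evaluate the dominant behaviour as x → -∞; each term tends to a finite value or vanishes.
Limit = -9·π/2 - 2.

Final answer: -9·π/2 - 2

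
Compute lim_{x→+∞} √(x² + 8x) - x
This is an ∞ − ∞ indeterminate form.
Multiply and divide by the conjugate √(x²+8x) + x; the x² terms cancel, leaving (8x)/(√(x²+8x)+x) → 8/2 = 4.
Limit = 4.

Final answer: 4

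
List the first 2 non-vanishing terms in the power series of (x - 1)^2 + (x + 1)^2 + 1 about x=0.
2·x^2 + 3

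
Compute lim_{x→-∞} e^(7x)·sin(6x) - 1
Evaluate the dominant behaviour as x → -∞; each term tends to a finite value or vanishes.
Limit = -1.

Final answer: -1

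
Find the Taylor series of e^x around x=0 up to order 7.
x^7/5040 + x^6/720 + x^5/120 + x^4/24 + x^3/6 + x^2/2 + x + 1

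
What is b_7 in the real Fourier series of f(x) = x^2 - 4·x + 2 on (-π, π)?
b_7 = (1/π) ∫_{-π}^{π} f(x)·sin(7x) dx.
Evaluate the integral (use parity and integration by parts as needed): b_7 = -8/7.

Final answer: -8/7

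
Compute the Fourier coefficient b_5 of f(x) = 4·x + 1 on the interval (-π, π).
b_5 = (1/π) ∫_{-π}^{π} f(x)·sin(5x) dx.
Evaluate the integral (use parity and integration by parts as needed): b_5 = 8/5.

Final answer: 8/5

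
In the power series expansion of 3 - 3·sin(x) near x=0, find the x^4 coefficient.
Expand to order 4: 3 - 3·sin(x) = x^3/2 - 3·x + 3 + O(x^5).
The coefficient of x^4 is 0.

Final answer: 0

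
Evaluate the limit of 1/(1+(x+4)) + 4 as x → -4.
Direct substitution at x = -4 gives 5.

Final answer: 5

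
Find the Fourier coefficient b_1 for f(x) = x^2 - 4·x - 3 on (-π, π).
b_1 = (1/π) ∫_{-π}^{π} f(x)·sin(1x) dx.
Evaluate the integral (use parity and integration by parts as needed): b_1 = -8.

Final answer: -8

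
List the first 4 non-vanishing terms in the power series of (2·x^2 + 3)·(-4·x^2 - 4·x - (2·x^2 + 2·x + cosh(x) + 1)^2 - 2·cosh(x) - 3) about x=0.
-54·x^3 - 75·x^2 - 36·x - 27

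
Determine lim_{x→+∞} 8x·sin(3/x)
As x → +∞: let u = 3/x → 0⁺; then 8·x·sin(3/x) = 8·3·sin(u)/u → 8·3·1 = 24.
Limit = 24.

Final answer: 24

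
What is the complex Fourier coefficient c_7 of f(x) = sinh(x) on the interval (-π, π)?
Compute the real Fourier coefficients first: a_7 = 0, b_7 = 7·sinh(π)/(25·π).
Then c_7 = (a_7 − i·b_7)/2 = -7·i·sinh(π)/(50·π).

Final answer: -7·i·sinh(π)/(50·π)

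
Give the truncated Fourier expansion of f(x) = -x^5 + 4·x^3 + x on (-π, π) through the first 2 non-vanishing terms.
(-286 - 2·π^4 + 48·π^2)·sin(x) + (-9·π^2 + 25/2 + π^4)·sin(2·x)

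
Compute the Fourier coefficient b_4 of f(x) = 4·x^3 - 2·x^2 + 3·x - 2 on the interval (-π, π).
b_4 = (1/π) ∫_{-π}^{π} f(x)·sin(4x) dx.
Evaluate the integral (use parity and integration by parts as needed): b_4 = -2·π^2 - 3/4.

Final answer: -2·π^2 - 3/4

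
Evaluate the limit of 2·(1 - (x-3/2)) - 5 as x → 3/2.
Direct substitution at x = 3/2 gives -3.

Final answer: -3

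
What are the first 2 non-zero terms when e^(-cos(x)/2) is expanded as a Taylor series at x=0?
x^2·e^(-1/2)/4 + e^(-1/2)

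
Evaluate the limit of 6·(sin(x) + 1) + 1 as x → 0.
Direct substitution at x = 0 gives 7.

Final answer: 7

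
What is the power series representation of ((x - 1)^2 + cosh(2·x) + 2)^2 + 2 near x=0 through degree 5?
-8·x^5/3 + 43·x^4/3 - 12·x^3 + 28·x^2 - 16·x + 18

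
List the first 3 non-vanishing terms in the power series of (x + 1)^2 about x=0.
x^2 + 2·x + 1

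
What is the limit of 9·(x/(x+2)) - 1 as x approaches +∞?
Evaluate the dominant behaviour as x → +∞; each term tends to a finite value or vanishes.
Limit = 8.

Final answer: 8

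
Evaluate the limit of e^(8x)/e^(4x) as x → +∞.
This is an ∞/∞ indeterminate form as x → +∞.
Rewrite e^(8x)/e^(4x) = e^((8−4)x) = e^(4x); the exponent coefficient is 4 > 0 so e^(4x) → ∞.
Limit = ∞.

Final answer: ∞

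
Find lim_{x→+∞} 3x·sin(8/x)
As x → +∞: let u = 8/x → 0⁺; then 3·x·sin(8/x) = 3·8·sin(u)/u → 3·8·1 = 24.
Limit = 24.

Final answer: 24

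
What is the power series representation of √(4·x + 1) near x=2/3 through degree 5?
√(33)/3 + 2·√(33)·(x - 2/3)/11 - 6·√(33)·(x - 2/3)^2/121 + 36·√(33)·(x - 2/3)^3/1331 - 270·√(33)·(x - 2/3)^4/14641 + 2268·√(33)·(x - 2/3)^5/161051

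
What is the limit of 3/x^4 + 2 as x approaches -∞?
Evaluate the dominant behaviour as x → -∞; each term tends to a finite value or vanishes.
Limit = 2.

Final answer: 2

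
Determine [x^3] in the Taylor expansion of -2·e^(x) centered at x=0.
Expand to order 3: -2·e^(x) = -x^3/3 - x^2 - 2·x - 2 + O(x^4).
The coefficient of x^3 is -1/3.

Final answer: -1/3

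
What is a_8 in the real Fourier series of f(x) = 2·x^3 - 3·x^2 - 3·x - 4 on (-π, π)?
a_8 = (1/π) ∫_{-π}^{π} f(x)·cos(8x) dx.
Evaluate the integral (use parity and integration by parts as needed): a_8 = -3/16.

Final answer: -3/16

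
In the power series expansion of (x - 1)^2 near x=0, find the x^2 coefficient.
Expand to order 2: (x - 1)^2 = x^2 - 2·x + 1 + O(x^3).
The coefficient of x^2 is 1.

Final answer: 1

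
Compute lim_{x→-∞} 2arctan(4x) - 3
Evaluate the dominant behaviour as x → -∞; each term tends to a finite value or vanishes.
Limit = -π - 3.

Final answer: -π - 3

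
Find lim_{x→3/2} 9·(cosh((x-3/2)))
Direct substitution at x = 3/2 gives 9.

Final answer: 9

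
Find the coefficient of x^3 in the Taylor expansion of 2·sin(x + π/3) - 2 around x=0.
Expand to order 3: 2·sin(x + π/3) - 2 = -x^3/6 - √(3)·x^2/2 + x - 2 + √(3) + O(x^4).
The coefficient of x^3 is -1/6.

Final answer: -1/6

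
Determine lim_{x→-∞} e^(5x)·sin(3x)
Evaluate the dominant behaviour as x → -∞; each term tends to a finite value or vanishes.
Limit = 0.

Final answer: 0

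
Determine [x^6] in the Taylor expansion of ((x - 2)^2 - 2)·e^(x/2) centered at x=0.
Expand to order 6: ((x - 2)^2 - 2)·e^(x/2) = 37·x^6/23040 + 7·x^5/640 + 3·x^4/64 + x^3/24 - 3·x^2/4 - 3·x + 2 + O(x^7).
The coefficient of x^6 is 37/23040.

Final answer: 37/23040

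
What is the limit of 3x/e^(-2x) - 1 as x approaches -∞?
The quotient is an ∞/∞ indeterminate form as x → -∞.
Compare growth rates of the dominant terms (exponentials ≫ polynomials ≫ logarithms), or apply L'Hôpital's rule; the quotient → 0.
Adding the constant: 0 - 1 = -1. Limit = -1.

Final answer: -1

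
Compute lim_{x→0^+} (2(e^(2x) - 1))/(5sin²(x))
Both numerator and denominator → 0 as x → 0^+; this is a 0/0 indeterminate form.
Expand each to leading order near x = 0: numerator ~ 4·x, denominator ~ 5·x^2.
The limit of the ratio is ∞.

Final answer: ∞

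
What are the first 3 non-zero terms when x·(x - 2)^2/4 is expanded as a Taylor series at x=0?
x^3/4 - x^2 + x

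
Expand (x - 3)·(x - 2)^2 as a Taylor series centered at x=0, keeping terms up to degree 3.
x^3 - 7·x^2 + 16·x - 12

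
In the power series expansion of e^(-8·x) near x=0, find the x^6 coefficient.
Expand to order 6: e^(-8·x) = 16384·x^6/45 - 4096·x^5/15 + 512·x^4/3 - 256·x^3/3 + 32·x^2 - 8·x + 1 + O(x^7).
The coefficient of x^6 is 16384/45.

Final answer: 16384/45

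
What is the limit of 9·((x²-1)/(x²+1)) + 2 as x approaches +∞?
Evaluate the dominant behaviour as x → +∞; each term tends to a finite value or vanishes.
Limit = 11.

Final answer: 11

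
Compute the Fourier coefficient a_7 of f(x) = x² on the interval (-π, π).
a_7 = (1/π) ∫_{-π}^{π} f(x)·cos(7x) dx.
Evaluate the integral (use parity and integration by parts as needed): a_7 = -4/49.

Final answer: -4/49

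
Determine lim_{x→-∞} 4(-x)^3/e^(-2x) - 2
The quotient is an ∞/∞ indeterminate form as x → -∞.
Compare growth rates of the dominant terms (exponentials ≫ polynomials ≫ logarithms), or apply L'Hôpital's rule; the quotient → 0.
Adding the constant: 0 - 2 = -2. Limit = -2.

Final answer: -2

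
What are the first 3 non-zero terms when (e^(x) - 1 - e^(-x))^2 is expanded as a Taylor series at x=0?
4·x^2 - 4·x + 1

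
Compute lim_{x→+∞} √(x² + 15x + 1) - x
This is an ∞ − ∞ indeterminate form.
Multiply and divide by the conjugate √(x²+15x + 1) + x; the x² terms cancel, leaving (15x + 1)/(√(x²+15x + 1)+x) → 15/2.
Limit = 15/2.

Final answer: 15/2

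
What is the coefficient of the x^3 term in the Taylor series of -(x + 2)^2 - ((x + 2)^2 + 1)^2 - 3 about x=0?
Expand to order 3: -(x + 2)^2 - ((x + 2)^2 + 1)^2 - 3 = -8·x^3 - 27·x^2 - 44·x - 32 + O(x^4).
The coefficient of x^3 is -8.

Final answer: -8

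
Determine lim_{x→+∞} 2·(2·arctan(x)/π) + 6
Evaluate the dominant behaviour as x → +∞; each term tends to a finite value or vanishes.
Limit = 8.

Final answer: 8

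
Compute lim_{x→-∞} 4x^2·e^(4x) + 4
The product is a 0·∞ indeterminate form at x → -∞.
Rewrite the product as 4x^2 / e^(-4x) (an ∞/∞ form) and apply L'Hôpital, or use the standard hierarchy e^(4|x|) ≫ |x^2| as x → -∞.
The indeterminate product → 0, so the limit = 4.

Final answer: 4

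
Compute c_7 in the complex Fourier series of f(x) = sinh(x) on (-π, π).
Compute the real Fourier coefficients first: a_7 = 0, b_7 = 7·sinh(π)/(25·π).
Then c_7 = (a_7 − i·b_7)/2 = -7·i·sinh(π)/(50·π).

Final answer: -7·i·sinh(π)/(50·π)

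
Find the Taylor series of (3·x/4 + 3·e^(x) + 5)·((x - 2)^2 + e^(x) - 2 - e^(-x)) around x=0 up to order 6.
5·x^6/16 + 14·x^5/15 + 2·x^4 + 53·x^3/12 + 7·x^2/2 - 17·x/2 + 16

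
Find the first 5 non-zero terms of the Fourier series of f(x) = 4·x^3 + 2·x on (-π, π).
(-44 + 8·π^2)·sin(x) + (4 - 4·π^2)·sin(2·x) + (-4/9 + 8·π^2/3)·sin(3·x) + (-2·π^2 - 1/4)·sin(4·x) + (52/125 + 8·π^2/5)·sin(5·x)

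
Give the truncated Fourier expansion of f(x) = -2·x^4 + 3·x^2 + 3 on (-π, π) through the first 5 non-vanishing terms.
(-108 + 16·π^2)·cos(x) + (9 - 4·π^2)·cos(2·x) + (-68/27 + 16·π^2/9)·cos(3·x) + (9/8 - π^2)·cos(4·x) - 2·π^4/5 + 3 + π^2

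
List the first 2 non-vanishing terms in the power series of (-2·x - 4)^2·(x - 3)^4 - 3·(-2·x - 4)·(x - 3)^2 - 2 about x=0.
1402 - 450·x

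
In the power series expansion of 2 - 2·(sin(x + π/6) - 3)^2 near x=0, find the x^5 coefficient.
Expand to order 5: 2 - 2·(sin(x + π/6) - 3)^2 = -√(3)·x^5/12 + 7·x^4/12 - √(3)·x^3/3 - 4·x^2 + 5·√(3)·x - 21/2 + O(x^6).
The coefficient of x^5 is -√(3)/12.

Final answer: -√(3)/12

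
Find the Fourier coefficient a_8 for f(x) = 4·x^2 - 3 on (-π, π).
a_8 = (1/π) ∫_{-π}^{π} f(x)·cos(8x) dx.
Evaluate the integral (use parity and integration by parts as needed): a_8 = 1/4.

Final answer: 1/4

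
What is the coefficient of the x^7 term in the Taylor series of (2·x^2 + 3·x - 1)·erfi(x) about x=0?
Expand to order 7: (2·x^2 + 3·x - 1)·erfi(x) = 37·x^7/(105·√(π)) + 3·x^6/(5·√(π)) + 17·x^5/(15·√(π)) + 2·x^4/√(π) + 10·x^3/(3·√(π)) + 6·x^2/√(π) - 2·x/√(π) + O(x^8).
The coefficient of x^7 is 37/(105·√(π)).

Final answer: 37/(105·√(π))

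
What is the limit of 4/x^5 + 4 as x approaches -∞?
Evaluate the dominant behaviour as x → -∞; each term tends to a finite value or vanishes.
Limit = 4.

Final answer: 4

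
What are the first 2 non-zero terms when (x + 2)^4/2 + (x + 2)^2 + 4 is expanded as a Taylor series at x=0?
20·x + 16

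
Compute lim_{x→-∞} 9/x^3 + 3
Evaluate the dominant behaviour as x → -∞; each term tends to a finite value or vanishes.
Limit = 3.

Final answer: 3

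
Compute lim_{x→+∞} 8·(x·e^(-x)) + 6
Evaluate the dominant behaviour as x → +∞; each term tends to a finite value or vanishes.
Limit = 6.

Final answer: 6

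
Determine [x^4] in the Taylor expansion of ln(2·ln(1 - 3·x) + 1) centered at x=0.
Expand to order 4: ln(2·ln(1 - 3·x) + 1) = -837·x^4 - 144·x^3 - 27·x^2 - 6·x + O(x^5).
The coefficient of x^4 is -837.

Final answer: -837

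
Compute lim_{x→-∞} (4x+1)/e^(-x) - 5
The quotient is an ∞/∞ indeterminate form as x → -∞.
Compare growth rates of the dominant terms (exponentials ≫ polynomials ≫ logarithms), or apply L'Hôpital's rule; the quotient → 0.
Adding the constant: 0 - 5 = -5. Limit = -5.

Final answer: -5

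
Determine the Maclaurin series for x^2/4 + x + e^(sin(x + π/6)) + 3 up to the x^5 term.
5·√(3)·x^5·e^(1/2)/768 - 55·x^4·e^(1/2)/384 - 7·√(3)·x^3·e^(1/2)/48 + x^2·(e^(1/2)/8 + 1/4) + x·(1 + √(3)·e^(1/2)/2) + e^(1/2) + 3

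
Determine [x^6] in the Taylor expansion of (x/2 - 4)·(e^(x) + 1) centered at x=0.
Expand to order 6: (x/2 - 4)·(e^(x) + 1) = -x^6/720 - x^5/80 - x^4/12 - 5·x^3/12 - 3·x^2/2 - 3·x - 8 + O(x^7).
The coefficient of x^6 is -1/720.

Final answer: -1/720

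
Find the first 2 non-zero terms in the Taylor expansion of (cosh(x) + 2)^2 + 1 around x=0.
3·x^2 + 10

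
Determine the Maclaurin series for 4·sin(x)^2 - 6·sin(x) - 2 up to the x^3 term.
x^3 + 4·x^2 - 6·x - 2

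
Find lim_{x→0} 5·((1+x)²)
Direct substitution at x = 0 gives 5.

Final answer: 5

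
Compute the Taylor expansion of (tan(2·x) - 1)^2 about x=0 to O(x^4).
-16·x^3/3 + 4·x^2 - 4·x + 1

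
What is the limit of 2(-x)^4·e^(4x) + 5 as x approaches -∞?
The product is a 0·∞ indeterminate form at x → -∞.
Rewrite the product as 2(-x)^4 / e^(-4x) (an ∞/∞ form) and apply L'Hôpital, or use the standard hierarchy e^(4|x|) ≫ |(-x)^4| as x → -∞.
The indeterminate product → 0, so the limit = 5.

Final answer: 5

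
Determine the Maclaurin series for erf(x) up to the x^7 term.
-x^7/(21·√(π)) + x^5/(5·√(π)) - 2·x^3/(3·√(π)) + 2·x/√(π)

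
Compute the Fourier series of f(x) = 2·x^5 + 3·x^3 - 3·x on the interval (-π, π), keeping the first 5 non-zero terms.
(-74·π^2 + 4·π^4 + 438)·sin(x) + (-2·π^4 - 15/2 + 7·π^2)·sin(2·x) + (-26·π^2/27 - 110/81 + 4·π^4/3)·sin(3·x) + (-π^4 - π^2/4 + 51/32)·sin(4·x) + (-834/625 + 14·π^2/25 + 4·π^4/5)·sin(5·x)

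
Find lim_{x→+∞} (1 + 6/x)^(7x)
As x → +∞: write (1 + 6/x)^(7x) = ((1 + 6/x)^x)^7 → (e^6)^7 = e^42.
Limit = e^(42).

Final answer: e^(42)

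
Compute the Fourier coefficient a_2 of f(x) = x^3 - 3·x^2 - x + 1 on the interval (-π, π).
a_2 = (1/π) ∫_{-π}^{π} f(x)·cos(2x) dx.
Evaluate the integral (use parity and integration by parts as needed): a_2 = -3.

Final answer: -3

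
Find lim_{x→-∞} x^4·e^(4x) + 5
The product is a 0·∞ indeterminate form at x → -∞.
Rewrite the product as x^4 / e^(-4x) (an ∞/∞ form) and apply L'Hôpital, or use the standard hierarchy e^(4|x|) ≫ |x^4| as x → -∞.
The indeterminate product → 0, so the limit = 5.

Final answer: 5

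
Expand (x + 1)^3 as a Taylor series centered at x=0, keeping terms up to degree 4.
x^3 + 3·x^2 + 3·x + 1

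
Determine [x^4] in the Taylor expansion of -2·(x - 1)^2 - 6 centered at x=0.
Expand to order 4: -2·(x - 1)^2 - 6 = -2·x^2 + 4·x - 8 + O(x^5).
The coefficient of x^4 is 0.

Final answer: 0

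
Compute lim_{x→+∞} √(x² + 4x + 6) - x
This is an ∞ − ∞ indeterminate form.
Multiply and divide by the conjugate √(x²+4x + 6) + x; the x² terms cancel, leaving (4x + 6)/(√(x²+4x + 6)+x) → 4/2 = 2.
Limit = 2.

Final answer: 2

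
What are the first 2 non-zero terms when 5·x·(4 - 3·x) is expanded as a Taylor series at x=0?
-15·x^2 + 20·x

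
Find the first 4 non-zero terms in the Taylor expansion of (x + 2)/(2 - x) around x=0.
x^3/4 + x^2/2 + x + 1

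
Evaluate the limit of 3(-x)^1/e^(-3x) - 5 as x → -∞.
The quotient is an ∞/∞ indeterminate form as x → -∞.
Compare growth rates of the dominant terms (exponentials ≫ polynomials ≫ logarithms), or apply L'Hôpital's rule; the quotient → 0.
Adding the constant: 0 - 5 = -5. Limit = -5.

Final answer: -5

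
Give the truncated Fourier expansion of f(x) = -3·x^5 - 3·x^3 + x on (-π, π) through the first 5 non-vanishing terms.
(-682 - 6·π^4 + 114·π^2)·sin(x) + (-12·π^2 + 17 + 3·π^4)·sin(2·x) + (-2·π^4 - 26/27 + 22·π^2/9)·sin(3·x) + (-3·π^2/8 - 23/64 + 3·π^4/2)·sin(4·x) + (-6·π^4/5 - 6·π^2/25 + 286/625)·sin(5·x)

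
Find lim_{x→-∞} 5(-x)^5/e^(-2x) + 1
The quotient is an ∞/∞ indeterminate form as x → -∞.
Compare growth rates of the dominant terms (exponentials ≫ polynomials ≫ logarithms), or apply L'Hôpital's rule; the quotient → 0.
Adding the constant: 0 + 1 = 1. Limit = 1.

Final answer: 1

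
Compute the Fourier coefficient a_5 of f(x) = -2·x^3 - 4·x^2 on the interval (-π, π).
a_5 = (1/π) ∫_{-π}^{π} f(x)·cos(5x) dx.
Evaluate the integral (use parity and integration by parts as needed): a_5 = 16/25.

Final answer: 16/25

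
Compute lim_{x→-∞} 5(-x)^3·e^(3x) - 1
The product is a 0·∞ indeterminate form at x → -∞.
Rewrite the product as 5(-x)^3 / e^(-3x) (an ∞/∞ form) and apply L'Hôpital, or use the standard hierarchy e^(3|x|) ≫ |(-x)^3| as x → -∞.
The indeterminate product → 0, so the limit = -1.

Final answer: -1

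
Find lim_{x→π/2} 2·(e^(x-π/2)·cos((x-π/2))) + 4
Direct substitution at x = π/2 gives 6.

Final answer: 6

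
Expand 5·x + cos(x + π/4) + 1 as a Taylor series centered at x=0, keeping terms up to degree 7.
√(2)·x^7/10080 - √(2)·x^6/1440 - √(2)·x^5/240 + √(2)·x^4/48 + √(2)·x^3/12 - √(2)·x^2/4 + x·(5 - √(2)/2) + √(2)/2 + 1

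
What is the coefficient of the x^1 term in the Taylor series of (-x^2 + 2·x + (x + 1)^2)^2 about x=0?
Expand to order 1: (-x^2 + 2·x + (x + 1)^2)^2 = 8·x + 1 + O(x^2).
The coefficient of x^1 is 8.

Final answer: 8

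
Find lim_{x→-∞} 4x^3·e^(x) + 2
The product is a 0·∞ indeterminate form at x → -∞.
Rewrite the product as 4x^3 / e^(-x) (an ∞/∞ form) and apply L'Hôpital, or use the standard hierarchy e^(|x|) ≫ |x^3| as x → -∞.
The indeterminate product → 0, so the limit = 2.

Final answer: 2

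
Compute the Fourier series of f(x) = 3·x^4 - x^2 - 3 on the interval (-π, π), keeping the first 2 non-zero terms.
(148 - 24·π^2)·cos(x) - π^2/3 - 3 + 3·π^4/5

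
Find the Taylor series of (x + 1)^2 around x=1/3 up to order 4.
16/9 + 8·(x - 1/3)/3 + (x - 1/3)^2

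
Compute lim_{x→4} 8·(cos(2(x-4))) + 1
Direct substitution at x = 4 gives 9.

Final answer: 9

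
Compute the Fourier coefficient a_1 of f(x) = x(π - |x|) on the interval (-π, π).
a_1 = (1/π) ∫_{-π}^{π} f(x)·cos(1x) dx.
Evaluate the integral (use parity and integration by parts as needed): a_1 = 0.

Final answer: 0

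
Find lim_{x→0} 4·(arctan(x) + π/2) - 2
Direct substitution at x = 0 gives -2 + 2·π.

Final answer: -2 + 2·π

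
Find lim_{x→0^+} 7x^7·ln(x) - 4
The product is a 0·∞ indeterminate form at x → 0⁺.
Rewrite the product as 7·ln(x) / x^(-7) and apply L'Hôpital, or use the standard hierarchy x^(-7) ≫ |ln x| as x → 0⁺.
The indeterminate product → 0, so the limit = -4.

Final answer: -4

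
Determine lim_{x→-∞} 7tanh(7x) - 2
Evaluate the dominant behaviour as x → -∞; each term tends to a finite value or vanishes.
Limit = -9.

Final answer: -9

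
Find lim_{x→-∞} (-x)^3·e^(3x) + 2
The product is a 0·∞ indeterminate form at x → -∞.
Rewrite the product as (-x)^3 / e^(-3x) (an ∞/∞ form) and apply L'Hôpital, or use the standard hierarchy e^(3|x|) ≫ |(-x)^3| as x → -∞.
The indeterminate product → 0, so the limit = 2.

Final answer: 2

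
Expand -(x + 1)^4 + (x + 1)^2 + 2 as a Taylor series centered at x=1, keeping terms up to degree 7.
-10 - 28·(x - 1) - 23·(x - 1)^2 - 8·(x - 1)^3 - (x - 1)^4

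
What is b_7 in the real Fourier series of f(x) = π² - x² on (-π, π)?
b_7 = (1/π) ∫_{-π}^{π} f(x)·sin(7x) dx.
Evaluate the integral (use parity and integration by parts as needed): b_7 = 0.

Final answer: 0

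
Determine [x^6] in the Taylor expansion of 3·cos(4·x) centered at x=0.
Expand to order 6: 3·cos(4·x) = -256·x^6/15 + 32·x^4 - 24·x^2 + 3 + O(x^7).
The coefficient of x^6 is -256/15.

Final answer: -256/15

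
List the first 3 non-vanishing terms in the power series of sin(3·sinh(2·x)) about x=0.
-32·x^5/5 - 32·x^3 + 6·x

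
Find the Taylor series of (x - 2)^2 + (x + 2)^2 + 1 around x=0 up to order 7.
2·x^2 + 9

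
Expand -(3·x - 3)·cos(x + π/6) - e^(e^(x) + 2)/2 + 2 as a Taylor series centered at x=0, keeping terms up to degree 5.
x^5·(-13·e^(3)/60 - √(3)/16 - 1/80) + x^4·(-5·e^(3)/16 - 1/4 + √(3)/16) + x^3·(-5·e^(3)/12 + 1/4 + 3·√(3)/4) + x^2·(-e^(3)/2 - 3·√(3)/4 + 3/2) + x·(-e^(3)/2 - 3·√(3)/2 - 3/2) - e^(3)/2 + 2 + 3·√(3)/2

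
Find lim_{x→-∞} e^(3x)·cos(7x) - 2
Evaluate the dominant behaviour as x → -∞; each term tends to a finite value or vanishes.
Limit = -2.

Final answer: -2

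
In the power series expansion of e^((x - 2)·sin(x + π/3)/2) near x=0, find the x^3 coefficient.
-19·√(3)·e^(-√(3)/2)/128 + 5·e^(-√(3)/2)/64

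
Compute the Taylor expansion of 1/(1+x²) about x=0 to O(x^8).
-x^6 + x^4 - x^2 + 1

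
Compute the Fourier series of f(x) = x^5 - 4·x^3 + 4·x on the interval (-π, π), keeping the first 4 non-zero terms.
(-48·π^2 + 2·π^4 + 296)·sin(x) + (-π^4 - 35/2 + 9·π^2)·sin(2·x) + (-112·π^2/27 + 440/81 + 2·π^4/3)·sin(3·x) + (-π^4/2 - 191/64 + 21·π^2/8)·sin(4·x)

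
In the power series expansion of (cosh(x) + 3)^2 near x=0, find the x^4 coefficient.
Expand to order 4: (cosh(x) + 3)^2 = 7·x^4/12 + 4·x^2 + 16 + O(x^5).
The coefficient of x^4 is 7/12.

Final answer: 7/12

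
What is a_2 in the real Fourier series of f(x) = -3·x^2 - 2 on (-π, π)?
a_2 = (1/π) ∫_{-π}^{π} f(x)·cos(2x) dx.
Evaluate the integral (use parity and integration by parts as needed): a_2 = -3.

Final answer: -3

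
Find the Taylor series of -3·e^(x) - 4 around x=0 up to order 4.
-x^4/8 - x^3/2 - 3·x^2/2 - 3·x - 7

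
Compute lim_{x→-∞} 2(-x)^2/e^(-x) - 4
The quotient is an ∞/∞ indeterminate form as x → -∞.
Compare growth rates of the dominant terms (exponentials ≫ polynomials ≫ logarithms), or apply L'Hôpital's rule; the quotient → 0.
Adding the constant: 0 - 4 = -4. Limit = -4.

Final answer: -4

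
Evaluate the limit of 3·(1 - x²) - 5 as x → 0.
Direct substitution at x = 0 gives -2.

Final answer: -2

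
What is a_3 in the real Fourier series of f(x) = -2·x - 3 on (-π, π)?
a_3 = (1/π) ∫_{-π}^{π} f(x)·cos(3x) dx.
Evaluate the integral (use parity and integration by parts as needed): a_3 = 0.

Final answer: 0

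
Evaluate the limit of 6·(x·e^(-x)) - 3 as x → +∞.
Evaluate the dominant behaviour as x → +∞; each term tends to a finite value or vanishes.
Limit = -3.

Final answer: -3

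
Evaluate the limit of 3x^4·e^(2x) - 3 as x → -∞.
The product is a 0·∞ indeterminate form at x → -∞.
Rewrite the product as 3x^4 / e^(-2x) (an ∞/∞ form) and apply L'Hôpital, or use the standard hierarchy e^(2|x|) ≫ |x^4| as x → -∞.
The indeterminate product → 0, so the limit = -3.

Final answer: -3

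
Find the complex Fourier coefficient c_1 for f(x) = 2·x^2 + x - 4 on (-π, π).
Compute the real Fourier coefficients first: a_1 = -8, b_1 = 2.
Then c_1 = (a_1 − i·b_1)/2 = -4 - i.

Final answer: -4 - i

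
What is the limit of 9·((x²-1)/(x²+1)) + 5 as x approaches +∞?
Evaluate the dominant behaviour as x → +∞; each term tends to a finite value or vanishes.
Limit = 14.

Final answer: 14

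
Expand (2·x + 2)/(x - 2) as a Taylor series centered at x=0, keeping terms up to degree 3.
-3·x^3/8 - 3·x^2/4 - 3·x/2 - 1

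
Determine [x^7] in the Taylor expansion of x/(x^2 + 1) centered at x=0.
Expand to order 7: x/(x^2 + 1) = -x^7 + x^5 - x^3 + x + O(x^8).
The coefficient of x^7 is -1.

Final answer: -1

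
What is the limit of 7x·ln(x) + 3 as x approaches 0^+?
The product is a 0·∞ indeterminate form at x → 0⁺.
Rewrite the product as 7·ln(x) / x^(-1) and apply L'Hôpital, or use the standard hierarchy x^(-1) ≫ |ln x| as x → 0⁺.
The indeterminate product → 0, so the limit = 3.

Final answer: 3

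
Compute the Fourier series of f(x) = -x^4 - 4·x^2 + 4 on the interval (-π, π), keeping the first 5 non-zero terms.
(-32 + 8·π^2)·cos(x) + (-2·π^2 - 1)·cos(2·x) + (32/27 + 8·π^2/9)·cos(3·x) + (-π^2/2 - 13/16)·cos(4·x) - π^4/5 - 4·π^2/3 + 4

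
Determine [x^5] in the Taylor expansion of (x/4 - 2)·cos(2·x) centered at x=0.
Expand to order 5: (x/4 - 2)·cos(2·x) = x^5/6 - 4·x^4/3 - x^3/2 + 4·x^2 + x/4 - 2 + O(x^6).
The coefficient of x^5 is 1/6.

Final answer: 1/6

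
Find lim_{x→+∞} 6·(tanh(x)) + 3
Evaluate the dominant behaviour as x → +∞; each term tends to a finite value or vanishes.
Limit = 9.

Final answer: 9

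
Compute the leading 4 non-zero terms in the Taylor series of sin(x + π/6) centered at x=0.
-√(3)·x^3/12 - x^2/4 + √(3)·x/2 + 1/2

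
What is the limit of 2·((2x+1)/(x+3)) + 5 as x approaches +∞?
Evaluate the dominant behaviour as x → +∞; each term tends to a finite value or vanishes.
Limit = 9.

Final answer: 9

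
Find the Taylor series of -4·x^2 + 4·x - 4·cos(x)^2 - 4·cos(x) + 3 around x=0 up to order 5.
-3·x^4/2 + 2·x^2 + 4·x - 5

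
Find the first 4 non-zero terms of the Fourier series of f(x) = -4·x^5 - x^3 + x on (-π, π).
(-946 - 8·π^4 + 158·π^2)·sin(x) + (-19·π^2 + 55/2 + 4·π^4)·sin(2·x) + (-8·π^4/3 - 230/81 + 142·π^2/27)·sin(3·x) + (-2·π^2 + 1/4 + 2·π^4)·sin(4·x)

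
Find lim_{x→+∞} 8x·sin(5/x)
As x → +∞: let u = 5/x → 0⁺; then 8·x·sin(5/x) = 8·5·sin(u)/u → 8·5·1 = 40.
Limit = 40.

Final answer: 40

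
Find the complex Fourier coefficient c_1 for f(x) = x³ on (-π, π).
Compute the real Fourier coefficients first: a_1 = 0, b_1 = -12 + 2·π^2.
Then c_1 = (a_1 − i·b_1)/2 = -i·π^2 + 6·i.

Final answer: -i·π^2 + 6·i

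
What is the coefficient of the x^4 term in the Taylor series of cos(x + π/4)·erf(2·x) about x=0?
Expand to order 4: cos(x + π/4)·erf(2·x) = 3·√(2)·x^4/√(π) - 11·√(2)·x^3/(3·√(π)) - 2·√(2)·x^2/√(π) + 2·√(2)·x/√(π) + O(x^5).
The coefficient of x^4 is 3·√(2)/√(π).

Final answer: 3·√(2)/√(π)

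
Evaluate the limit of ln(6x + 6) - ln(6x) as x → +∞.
This is an ∞ − ∞ indeterminate form.
Combine the logarithms: ln(6x+6) − ln(6x) = ln((6x+6)/(6x)) = ln(1 + 6/(6x)) → ln(1) = 0.
Limit = 0.

Final answer: 0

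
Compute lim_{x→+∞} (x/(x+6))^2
As x → +∞: x/(x+6) = 1/(1 + 6/x) → 1, and the 2nd power of a limit-1 base also → 1.
Limit = 1.

Final answer: 1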